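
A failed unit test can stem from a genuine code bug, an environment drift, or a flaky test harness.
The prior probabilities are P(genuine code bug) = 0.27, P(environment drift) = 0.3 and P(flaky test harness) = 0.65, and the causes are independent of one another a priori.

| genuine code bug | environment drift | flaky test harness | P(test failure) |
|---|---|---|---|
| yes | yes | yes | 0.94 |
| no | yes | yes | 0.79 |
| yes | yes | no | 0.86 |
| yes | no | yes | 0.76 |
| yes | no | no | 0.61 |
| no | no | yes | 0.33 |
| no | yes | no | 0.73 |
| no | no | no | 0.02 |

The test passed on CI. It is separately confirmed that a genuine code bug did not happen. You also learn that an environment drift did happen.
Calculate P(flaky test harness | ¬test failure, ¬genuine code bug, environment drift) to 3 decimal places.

P(flaky test harness | ¬test failure, ¬genuine code bug, environment drift) ≈ 0.591

P(¬test failure | ¬genuine code bug, environment drift) = 0.27×0.35 + 0.21×0.65 = 0.094500 + 0.136500 = 0.231000
Restricting to configurations with flaky test harness present: 0.21×0.65 = 0.136500.
P(flaky test harness | ¬test failure, ¬genuine code bug, environment drift) = 0.136500 / 0.231000 ≈ 0.591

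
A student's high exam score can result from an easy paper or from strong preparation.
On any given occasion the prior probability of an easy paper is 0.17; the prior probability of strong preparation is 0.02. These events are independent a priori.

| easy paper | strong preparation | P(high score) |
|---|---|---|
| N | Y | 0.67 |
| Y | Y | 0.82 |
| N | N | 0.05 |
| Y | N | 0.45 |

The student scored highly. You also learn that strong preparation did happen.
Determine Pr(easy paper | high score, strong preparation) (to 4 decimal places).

Pr(easy paper | high score, strong preparation) ≈ 0.2004

Sum P(high score|·) weighted by the priors over both values of easy paper:
  P(high score | strong preparation) = 0.67×0.83 + 0.82×0.17
        = 0.556100 + 0.139400 = 0.695500
The terms with easy paper present sum to 0.139400, so
  P(easy paper | high score, strong preparation) = 0.139400 / 0.695500 ≈ 0.2004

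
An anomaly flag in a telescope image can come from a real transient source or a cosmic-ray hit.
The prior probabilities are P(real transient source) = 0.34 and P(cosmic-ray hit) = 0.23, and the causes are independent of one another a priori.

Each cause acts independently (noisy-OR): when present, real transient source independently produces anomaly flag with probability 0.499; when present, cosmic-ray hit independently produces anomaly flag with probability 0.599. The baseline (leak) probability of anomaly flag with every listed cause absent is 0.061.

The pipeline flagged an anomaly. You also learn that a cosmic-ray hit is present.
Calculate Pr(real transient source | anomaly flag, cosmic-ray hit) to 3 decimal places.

Under noisy-OR, P(anomaly flag | causes) = 1 − (1−0.061)·∏(1−qᵢ) over the active causes.
P(anomaly flag | cosmic-ray hit) = 0.623461·0.66 + 0.811354·0.34 = 0.411484 + 0.275860 = 0.687344
The real transient source-present share is 0.811354·0.34 = 0.275860.
Hence the posterior is 0.275860/0.687344 ≈ 0.401.

Pr(real transient source | anomaly flag, cosmic-ray hit) ≈ 0.401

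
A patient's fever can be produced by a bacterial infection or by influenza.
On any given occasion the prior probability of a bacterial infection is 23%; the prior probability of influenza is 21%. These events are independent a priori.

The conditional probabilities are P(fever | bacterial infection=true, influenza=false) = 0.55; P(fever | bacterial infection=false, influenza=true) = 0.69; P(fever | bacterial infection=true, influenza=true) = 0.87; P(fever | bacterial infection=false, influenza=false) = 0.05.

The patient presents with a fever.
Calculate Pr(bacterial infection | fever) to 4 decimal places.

Pr(bacterial infection | fever) ≈ 0.4999

Weight on bacterial infection=true, given the evidence: 0.099935 + 0.042021 = 0.141956
The normalizing constant is 0.05×0.77×0.79 + 0.69×0.77×0.21 + 0.55×0.23×0.79 + 0.87×0.23×0.21 = 0.283944
P(bacterial infection | fever) = 0.141956/0.283944 ≈ 0.4999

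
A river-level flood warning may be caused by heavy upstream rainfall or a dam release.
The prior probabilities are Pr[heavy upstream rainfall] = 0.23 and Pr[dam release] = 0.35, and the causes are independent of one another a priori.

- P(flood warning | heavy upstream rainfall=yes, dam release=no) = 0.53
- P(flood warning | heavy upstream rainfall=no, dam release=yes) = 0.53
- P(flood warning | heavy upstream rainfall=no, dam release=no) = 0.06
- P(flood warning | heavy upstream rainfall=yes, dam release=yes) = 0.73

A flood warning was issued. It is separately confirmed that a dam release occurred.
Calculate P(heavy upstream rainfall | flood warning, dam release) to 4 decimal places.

Enumerate both values of heavy upstream rainfall and weight by the priors:
  P(flood warning | dam release) = 0.53·0.77 + 0.73·0.23
        = 0.408100 + 0.167900 = 0.576000
Configurations with heavy upstream rainfall contribute 0.167900, so
  P(heavy upstream rainfall | flood warning, dam release) = 0.167900 / 0.576000 ≈ 0.2915

P(heavy upstream rainfall | flood warning, dam release) ≈ 0.2915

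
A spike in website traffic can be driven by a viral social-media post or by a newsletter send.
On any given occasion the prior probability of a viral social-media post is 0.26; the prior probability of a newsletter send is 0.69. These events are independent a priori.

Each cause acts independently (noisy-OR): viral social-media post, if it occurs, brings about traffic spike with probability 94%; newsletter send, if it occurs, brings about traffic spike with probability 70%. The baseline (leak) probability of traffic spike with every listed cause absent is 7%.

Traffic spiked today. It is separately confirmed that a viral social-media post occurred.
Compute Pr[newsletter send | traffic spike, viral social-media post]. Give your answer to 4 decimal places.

Under noisy-OR, P(traffic spike | causes) = 1 − (1−0.07)·∏(1−qᵢ) over the active causes.
For the numerator, keep only newsletter send=true terms: 0.98326×0.69 = 0.678449
The normalizing constant is 0.9442×0.31 + 0.98326×0.69 = 0.971151
Posterior = 0.678449 / 0.971151 ≈ 0.6986

Pr[newsletter send | traffic spike, viral social-media post] ≈ 0.6986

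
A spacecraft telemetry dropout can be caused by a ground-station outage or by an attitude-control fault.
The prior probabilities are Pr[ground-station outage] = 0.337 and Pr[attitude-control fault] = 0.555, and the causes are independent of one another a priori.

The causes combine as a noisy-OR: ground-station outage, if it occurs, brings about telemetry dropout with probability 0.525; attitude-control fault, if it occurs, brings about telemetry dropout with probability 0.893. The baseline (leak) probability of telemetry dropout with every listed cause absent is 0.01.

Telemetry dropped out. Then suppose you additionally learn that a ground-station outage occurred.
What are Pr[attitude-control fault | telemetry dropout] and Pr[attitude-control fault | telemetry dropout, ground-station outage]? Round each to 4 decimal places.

Under noisy-OR, P(telemetry dropout | causes) = 1 − (1−0.01)·∏(1−qᵢ) over the active causes.
Weight on attitude-control fault=true, given the evidence: 0.328986 + 0.177624 = 0.506610
The normalizing constant is 0.01*0.663*0.445 + 0.89407*0.663*0.555 + 0.52975*0.337*0.445 + 0.949683*0.337*0.555 = 0.589004
Posterior = 0.506610 / 0.589004 ≈ 0.8601

With the extra evidence:
By total probability over both values of attitude-control fault:
  P(telemetry dropout | ground-station outage) = 0.52975*0.445 + 0.949683*0.555
        = 0.235739 + 0.527074 = 0.762813
Keeping only the attitude-control fault-present terms gives 0.527074, so
  P(attitude-control fault | telemetry dropout, ground-station outage) = 0.527074 / 0.762813 ≈ 0.6910
This is intercausal reasoning (explaining away): once ground-station outage accounts for the telemetry dropout, attitude-control fault becomes less likely.

Pr[attitude-control fault | telemetry dropout] ≈ 0.8601; Pr[attitude-control fault | telemetry dropout, ground-station outage] ≈ 0.6910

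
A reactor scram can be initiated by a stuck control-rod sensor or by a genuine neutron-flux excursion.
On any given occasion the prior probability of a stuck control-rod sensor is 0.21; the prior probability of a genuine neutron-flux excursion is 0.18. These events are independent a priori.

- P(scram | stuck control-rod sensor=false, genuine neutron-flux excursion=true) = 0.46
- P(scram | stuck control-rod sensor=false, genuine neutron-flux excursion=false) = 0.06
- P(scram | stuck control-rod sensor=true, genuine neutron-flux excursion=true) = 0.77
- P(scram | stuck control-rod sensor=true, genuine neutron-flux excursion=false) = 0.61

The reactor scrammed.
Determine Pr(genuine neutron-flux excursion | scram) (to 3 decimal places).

Enumerate the 4 (stuck control-rod sensor, genuine neutron-flux excursion) configurations and weight by the priors:
  P(scram) = 0.06×0.79×0.82 + 0.46×0.79×0.18 + 0.61×0.21×0.82 + 0.77×0.21×0.18
        = 0.038868 + 0.065412 + 0.105042 + 0.029106 = 0.238428
The terms with genuine neutron-flux excursion present sum to 0.094518, so
  P(genuine neutron-flux excursion | scram) = 0.094518 / 0.238428 ≈ 0.396

Pr(genuine neutron-flux excursion | scram) ≈ 0.396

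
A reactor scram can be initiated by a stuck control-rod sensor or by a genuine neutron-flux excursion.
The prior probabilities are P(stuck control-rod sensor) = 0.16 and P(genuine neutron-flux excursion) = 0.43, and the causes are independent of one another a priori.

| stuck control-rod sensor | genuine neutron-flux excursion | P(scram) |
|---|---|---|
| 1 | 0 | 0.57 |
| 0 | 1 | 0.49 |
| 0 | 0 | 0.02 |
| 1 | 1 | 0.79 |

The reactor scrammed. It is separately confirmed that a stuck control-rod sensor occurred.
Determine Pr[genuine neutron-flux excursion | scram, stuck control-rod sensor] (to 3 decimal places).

P(scram | stuck control-rod sensor) = 0.57×0.57 + 0.79×0.43 = 0.324900 + 0.339700 = 0.664600
Of this, 0.339700 comes from 0.79×0.43 (the genuine neutron-flux excursion=true cases).
P(genuine neutron-flux excursion | scram, stuck control-rod sensor) = 0.339700 / 0.664600 ≈ 0.511

Pr[genuine neutron-flux excursion | scram, stuck control-rod sensor] ≈ 0.511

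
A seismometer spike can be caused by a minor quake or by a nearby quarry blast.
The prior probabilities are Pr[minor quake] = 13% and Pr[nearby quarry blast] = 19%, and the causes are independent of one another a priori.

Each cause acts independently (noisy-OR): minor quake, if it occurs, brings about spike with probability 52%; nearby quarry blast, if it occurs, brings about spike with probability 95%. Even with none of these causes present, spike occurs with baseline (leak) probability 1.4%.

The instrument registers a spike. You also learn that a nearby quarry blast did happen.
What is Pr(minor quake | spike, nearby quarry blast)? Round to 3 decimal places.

Pr(minor quake | spike, nearby quarry blast) ≈ 0.133

Under noisy-OR, P(spike | causes) = 1 − (1−0.014)·∏(1−qᵢ) over the active causes.
Numerator (weight on configurations with minor quake): 0.976336*0.13 = 0.126924
The normalizing constant is 0.9507*0.87 + 0.976336*0.13 = 0.954033
Posterior = 0.126924 / 0.954033 ≈ 0.133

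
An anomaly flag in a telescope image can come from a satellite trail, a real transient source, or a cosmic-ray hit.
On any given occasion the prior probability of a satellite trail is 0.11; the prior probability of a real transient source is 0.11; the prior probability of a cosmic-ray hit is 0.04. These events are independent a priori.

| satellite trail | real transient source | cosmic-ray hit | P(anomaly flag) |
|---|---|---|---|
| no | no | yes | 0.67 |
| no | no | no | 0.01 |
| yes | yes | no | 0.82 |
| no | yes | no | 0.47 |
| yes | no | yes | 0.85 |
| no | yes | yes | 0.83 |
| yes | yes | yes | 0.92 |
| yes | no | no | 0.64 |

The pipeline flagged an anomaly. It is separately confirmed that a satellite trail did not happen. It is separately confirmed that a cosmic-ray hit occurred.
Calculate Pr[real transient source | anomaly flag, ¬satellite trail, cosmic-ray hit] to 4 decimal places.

Weight on real transient source=true, given the evidence: 0.83*0.11 = 0.091300
The normalizing constant is 0.67*0.89 + 0.83*0.11 = 0.687600
P(real transient source | anomaly flag, ¬satellite trail, cosmic-ray hit) = 0.091300/0.687600 ≈ 0.1328

Pr[real transient source | anomaly flag, ¬satellite trail, cosmic-ray hit] ≈ 0.1328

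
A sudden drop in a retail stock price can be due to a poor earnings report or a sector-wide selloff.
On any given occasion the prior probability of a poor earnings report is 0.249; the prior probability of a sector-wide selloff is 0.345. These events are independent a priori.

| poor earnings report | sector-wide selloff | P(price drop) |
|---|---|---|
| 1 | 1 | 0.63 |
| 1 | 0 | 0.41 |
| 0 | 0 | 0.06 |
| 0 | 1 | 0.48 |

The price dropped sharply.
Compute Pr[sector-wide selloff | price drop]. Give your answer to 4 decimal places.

Pr[sector-wide selloff | price drop] ≈ 0.6493

For the numerator, keep only sector-wide selloff=true terms: 0.124366 + 0.054120 = 0.178486
The normalizing constant is 0.06·0.751·0.655 + 0.48·0.751·0.345 + 0.41·0.249·0.655 + 0.63·0.249·0.345 = 0.274869
Posterior = 0.178486 / 0.274869 ≈ 0.6493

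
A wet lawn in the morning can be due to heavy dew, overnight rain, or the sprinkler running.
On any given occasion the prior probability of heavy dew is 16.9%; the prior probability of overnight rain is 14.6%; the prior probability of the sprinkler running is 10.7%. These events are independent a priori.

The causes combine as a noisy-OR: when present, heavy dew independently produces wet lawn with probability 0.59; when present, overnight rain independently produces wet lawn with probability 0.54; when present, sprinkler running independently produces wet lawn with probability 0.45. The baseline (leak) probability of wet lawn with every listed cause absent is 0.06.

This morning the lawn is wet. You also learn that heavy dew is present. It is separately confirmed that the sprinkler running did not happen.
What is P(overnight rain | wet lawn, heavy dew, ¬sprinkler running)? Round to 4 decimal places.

P(overnight rain | wet lawn, heavy dew, ¬sprinkler running) ≈ 0.1862

Under noisy-OR, P(wet lawn | causes) = 1 − (1−0.06)·∏(1−qᵢ) over the active causes.
P(wet lawn | heavy dew, ¬sprinkler running) = 0.6146·0.854 + 0.822716·0.146 = 0.524868 + 0.120117 = 0.644985
Restricting to configurations with overnight rain present: 0.822716·0.146 = 0.120117.
Hence the posterior is 0.120117/0.644985 ≈ 0.1862.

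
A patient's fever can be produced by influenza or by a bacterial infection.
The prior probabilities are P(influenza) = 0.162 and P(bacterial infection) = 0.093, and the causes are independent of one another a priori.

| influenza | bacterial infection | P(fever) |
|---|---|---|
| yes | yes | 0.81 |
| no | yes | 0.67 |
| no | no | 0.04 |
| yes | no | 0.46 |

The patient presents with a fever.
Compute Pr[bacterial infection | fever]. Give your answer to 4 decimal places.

P(fever) = 0.04×0.838×0.907 + 0.67×0.838×0.093 + 0.46×0.162×0.907 + 0.81×0.162×0.093 = 0.030403 + 0.052216 + 0.067590 + 0.012203 = 0.162412
Of this, 0.064419 comes from 0.052216 + 0.012203 (the bacterial infection=true cases).
Hence the posterior is 0.064419/0.162412 ≈ 0.3966.

Pr[bacterial infection | fever] ≈ 0.3966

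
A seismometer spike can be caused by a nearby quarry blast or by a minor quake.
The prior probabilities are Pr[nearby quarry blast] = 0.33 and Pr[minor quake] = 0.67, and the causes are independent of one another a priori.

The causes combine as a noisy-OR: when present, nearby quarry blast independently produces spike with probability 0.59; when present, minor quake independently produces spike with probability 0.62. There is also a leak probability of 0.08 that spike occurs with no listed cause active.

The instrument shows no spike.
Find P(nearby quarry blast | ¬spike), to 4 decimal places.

Under noisy-OR, P(spike | causes) = 1 − (1−0.08)·∏(1−qᵢ) over the active causes.
For the numerator, keep only nearby quarry blast=true terms: 0.041077 + 0.031692 = 0.072769
The normalizing constant is 0.92*0.67*0.33 + 0.3496*0.67*0.67 + 0.3772*0.33*0.33 + 0.143336*0.33*0.67 = 0.433116
Posterior = 0.072769 / 0.433116 ≈ 0.1680

P(nearby quarry blast | ¬spike) ≈ 0.1680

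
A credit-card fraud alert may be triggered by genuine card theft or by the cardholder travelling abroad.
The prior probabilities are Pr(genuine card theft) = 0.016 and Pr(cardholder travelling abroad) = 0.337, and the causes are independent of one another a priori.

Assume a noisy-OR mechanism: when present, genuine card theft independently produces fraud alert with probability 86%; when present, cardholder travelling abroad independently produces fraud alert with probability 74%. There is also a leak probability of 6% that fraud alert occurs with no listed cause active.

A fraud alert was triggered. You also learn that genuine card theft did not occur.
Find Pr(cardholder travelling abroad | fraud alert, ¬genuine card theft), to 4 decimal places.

Under noisy-OR, P(fraud alert | causes) = 1 − (1−0.06)·∏(1−qᵢ) over the active causes.
For the numerator, keep only cardholder travelling abroad=true terms: 0.7556·0.337 = 0.254637
Normalizer over all consistent configurations: 0.06·0.663 + 0.7556·0.337 = 0.294417
Posterior = 0.254637 / 0.294417 ≈ 0.8649

Pr(cardholder travelling abroad | fraud alert, ¬genuine card theft) ≈ 0.8649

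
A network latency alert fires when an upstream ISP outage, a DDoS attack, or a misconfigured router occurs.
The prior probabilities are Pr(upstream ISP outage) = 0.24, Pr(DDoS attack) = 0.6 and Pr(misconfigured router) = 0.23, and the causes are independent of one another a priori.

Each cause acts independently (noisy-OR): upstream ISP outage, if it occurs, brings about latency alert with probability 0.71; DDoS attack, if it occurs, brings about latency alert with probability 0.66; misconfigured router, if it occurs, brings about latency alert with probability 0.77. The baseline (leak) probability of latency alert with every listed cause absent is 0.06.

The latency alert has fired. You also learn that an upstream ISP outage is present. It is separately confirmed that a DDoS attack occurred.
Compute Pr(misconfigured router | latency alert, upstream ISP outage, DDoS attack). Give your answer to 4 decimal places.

Pr(misconfigured router | latency alert, upstream ISP outage, DDoS attack) ≈ 0.2437

Under noisy-OR, P(latency alert | causes) = 1 − (1−0.06)·∏(1−qᵢ) over the active causes.
Sum P(latency alert|·) weighted by the priors over both values of misconfigured router:
  P(latency alert | upstream ISP outage, DDoS attack) = 0.907316·0.77 + 0.978683·0.23
        = 0.698633 + 0.225097 = 0.923730
Keeping only the misconfigured router-present terms gives 0.225097, so
  P(misconfigured router | latency alert, upstream ISP outage, DDoS attack) = 0.225097 / 0.923730 ≈ 0.2437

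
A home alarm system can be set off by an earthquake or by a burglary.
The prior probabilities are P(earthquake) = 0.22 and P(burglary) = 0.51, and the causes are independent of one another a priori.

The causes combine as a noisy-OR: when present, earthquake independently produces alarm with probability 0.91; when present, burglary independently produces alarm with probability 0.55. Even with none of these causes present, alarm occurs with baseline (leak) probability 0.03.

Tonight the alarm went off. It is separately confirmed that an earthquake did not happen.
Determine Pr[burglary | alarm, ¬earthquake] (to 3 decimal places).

Under noisy-OR, P(alarm | causes) = 1 − (1−0.03)·∏(1−qᵢ) over the active causes.
By total probability over both values of burglary:
  P(alarm | ¬earthquake) = 0.03×0.49 + 0.5635×0.51
        = 0.014700 + 0.287385 = 0.302085
Configurations with burglary contribute 0.287385, so
  P(burglary | alarm, ¬earthquake) = 0.287385 / 0.302085 ≈ 0.951

Pr[burglary | alarm, ¬earthquake] ≈ 0.951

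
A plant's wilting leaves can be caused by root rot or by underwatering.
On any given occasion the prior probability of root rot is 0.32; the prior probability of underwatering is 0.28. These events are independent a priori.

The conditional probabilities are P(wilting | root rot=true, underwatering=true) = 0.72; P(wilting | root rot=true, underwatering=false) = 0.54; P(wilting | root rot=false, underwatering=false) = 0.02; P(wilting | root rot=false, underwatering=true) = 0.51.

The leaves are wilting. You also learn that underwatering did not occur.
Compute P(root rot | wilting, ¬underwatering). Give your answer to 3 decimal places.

P(root rot | wilting, ¬underwatering) ≈ 0.927

P(wilting | ¬underwatering) = 0.02·0.68 + 0.54·0.32 = 0.013600 + 0.172800 = 0.186400
The root rot-present share is 0.54·0.32 = 0.172800.
Hence the posterior is 0.172800/0.186400 ≈ 0.927.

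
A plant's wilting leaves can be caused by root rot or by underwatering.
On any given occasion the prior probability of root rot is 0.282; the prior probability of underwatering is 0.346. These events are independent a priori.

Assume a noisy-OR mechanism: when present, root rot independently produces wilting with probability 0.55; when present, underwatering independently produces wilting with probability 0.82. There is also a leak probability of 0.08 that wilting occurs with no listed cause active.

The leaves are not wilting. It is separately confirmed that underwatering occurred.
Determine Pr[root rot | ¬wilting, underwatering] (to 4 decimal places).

Under noisy-OR, P(wilting | causes) = 1 − (1−0.08)·∏(1−qᵢ) over the active causes.
Enumerate both values of root rot and weight by the priors:
  P(¬wilting | underwatering) = 0.1656×0.718 + 0.07452×0.282
        = 0.118901 + 0.021015 = 0.139916
Keeping only the root rot-present terms gives 0.021015, so
  P(root rot | ¬wilting, underwatering) = 0.021015 / 0.139916 ≈ 0.1502

Pr[root rot | ¬wilting, underwatering] ≈ 0.1502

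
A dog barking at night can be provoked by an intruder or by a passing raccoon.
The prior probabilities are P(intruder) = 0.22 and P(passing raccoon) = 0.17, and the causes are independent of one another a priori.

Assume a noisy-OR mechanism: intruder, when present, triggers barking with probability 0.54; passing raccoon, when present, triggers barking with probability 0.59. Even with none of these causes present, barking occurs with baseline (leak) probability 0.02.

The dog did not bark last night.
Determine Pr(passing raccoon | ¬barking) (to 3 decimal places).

Pr(passing raccoon | ¬barking) ≈ 0.077

Under noisy-OR, P(barking | causes) = 1 − (1−0.02)·∏(1−qᵢ) over the active causes.
For the numerator, keep only passing raccoon=true terms: 0.053279 + 0.006913 = 0.060192
Denominator P(¬barking): 0.98*0.78*0.83 + 0.4018*0.78*0.17 + 0.4508*0.22*0.83 + 0.184828*0.22*0.17 = 0.776960
Posterior = 0.060192 / 0.776960 ≈ 0.077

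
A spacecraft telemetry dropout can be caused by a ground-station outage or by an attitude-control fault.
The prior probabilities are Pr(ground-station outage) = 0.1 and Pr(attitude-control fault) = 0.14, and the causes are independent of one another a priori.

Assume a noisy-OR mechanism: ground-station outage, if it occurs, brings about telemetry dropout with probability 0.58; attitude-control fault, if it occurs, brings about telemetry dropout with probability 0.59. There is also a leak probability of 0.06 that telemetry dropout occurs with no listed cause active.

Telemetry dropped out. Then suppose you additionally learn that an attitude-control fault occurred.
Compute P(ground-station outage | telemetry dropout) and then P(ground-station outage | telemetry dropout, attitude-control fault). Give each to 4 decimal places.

Under noisy-OR, P(telemetry dropout | causes) = 1 − (1−0.06)·∏(1−qᵢ) over the active causes.
P(telemetry dropout) = 0.06*0.9*0.86 + 0.6146*0.9*0.14 + 0.6052*0.1*0.86 + 0.838132*0.1*0.14 = 0.046440 + 0.077440 + 0.052047 + 0.011734 = 0.187661
Of this, 0.063781 comes from 0.052047 + 0.011734 (the ground-station outage=true cases).
So P(ground-station outage | telemetry dropout) = 0.063781/0.187661 ≈ 0.3399.

With the extra evidence:
P(telemetry dropout | attitude-control fault) = 0.6146·0.9 + 0.838132·0.1 = 0.553140 + 0.083813 = 0.636953
Restricting to configurations with ground-station outage present: 0.838132·0.1 = 0.083813.
P(ground-station outage | telemetry dropout, attitude-control fault) = 0.083813 / 0.636953 ≈ 0.1316
— attitude-control fault explains away the evidence for ground-station outage.

P(ground-station outage | telemetry dropout) ≈ 0.3399; P(ground-station outage | telemetry dropout, attitude-control fault) ≈ 0.1316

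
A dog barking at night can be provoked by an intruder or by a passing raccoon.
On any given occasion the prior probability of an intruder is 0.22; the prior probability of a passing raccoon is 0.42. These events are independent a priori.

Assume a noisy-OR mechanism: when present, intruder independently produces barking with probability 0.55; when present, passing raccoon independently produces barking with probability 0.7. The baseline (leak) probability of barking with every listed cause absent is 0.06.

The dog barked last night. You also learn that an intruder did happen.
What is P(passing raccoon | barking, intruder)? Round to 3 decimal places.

Under noisy-OR, P(barking | causes) = 1 − (1−0.06)·∏(1−qᵢ) over the active causes.
Numerator (weight on configurations with passing raccoon): 0.8731*0.42 = 0.366702
Denominator P(barking | intruder): 0.577*0.58 + 0.8731*0.42 = 0.701362
P(passing raccoon | barking, intruder) = 0.366702/0.701362 ≈ 0.523

P(passing raccoon | barking, intruder) ≈ 0.523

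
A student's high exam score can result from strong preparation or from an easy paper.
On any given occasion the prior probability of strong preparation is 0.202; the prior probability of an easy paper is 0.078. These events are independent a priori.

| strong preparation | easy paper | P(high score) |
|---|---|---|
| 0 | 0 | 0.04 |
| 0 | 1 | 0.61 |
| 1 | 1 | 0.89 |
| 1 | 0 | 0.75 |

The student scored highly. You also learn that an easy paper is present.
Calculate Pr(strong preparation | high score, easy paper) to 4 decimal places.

By total probability over both values of strong preparation:
  P(high score | easy paper) = 0.61×0.798 + 0.89×0.202
        = 0.486780 + 0.179780 = 0.666560
Configurations with strong preparation contribute 0.179780, so
  P(strong preparation | high score, easy paper) = 0.179780 / 0.666560 ≈ 0.2697

Pr(strong preparation | high score, easy paper) ≈ 0.2697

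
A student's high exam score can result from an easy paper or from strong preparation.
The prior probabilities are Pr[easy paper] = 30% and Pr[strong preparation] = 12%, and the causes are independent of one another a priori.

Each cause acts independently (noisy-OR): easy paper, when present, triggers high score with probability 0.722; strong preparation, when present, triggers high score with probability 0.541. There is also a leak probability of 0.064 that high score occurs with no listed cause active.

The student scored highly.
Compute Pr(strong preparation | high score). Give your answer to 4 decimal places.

Pr(strong preparation | high score) ≈ 0.2533

Under noisy-OR, P(high score | causes) = 1 − (1−0.064)·∏(1−qᵢ) over the active causes.
P(high score) = 0.064*0.7*0.88 + 0.570376*0.7*0.12 + 0.739792*0.3*0.88 + 0.880565*0.3*0.12 = 0.039424 + 0.047912 + 0.195305 + 0.031700 = 0.314341
Of this, 0.079612 comes from 0.047912 + 0.031700 (the strong preparation=true cases).
Hence the posterior is 0.079612/0.314341 ≈ 0.2533.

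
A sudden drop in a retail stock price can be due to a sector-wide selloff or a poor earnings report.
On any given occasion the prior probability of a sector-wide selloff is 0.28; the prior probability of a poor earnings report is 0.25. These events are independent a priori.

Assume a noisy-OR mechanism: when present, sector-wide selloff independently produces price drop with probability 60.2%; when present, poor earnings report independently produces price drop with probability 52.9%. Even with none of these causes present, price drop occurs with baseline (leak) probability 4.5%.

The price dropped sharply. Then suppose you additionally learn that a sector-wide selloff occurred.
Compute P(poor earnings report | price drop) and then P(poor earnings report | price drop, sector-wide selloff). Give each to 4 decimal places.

P(poor earnings report | price drop) ≈ 0.5033; P(poor earnings report | price drop, sector-wide selloff) ≈ 0.3063

Under noisy-OR, P(price drop | causes) = 1 − (1−0.045)·∏(1−qᵢ) over the active causes.
Weight on poor earnings report=true, given the evidence: 0.099035 + 0.057468 = 0.156503
Denominator P(price drop): 0.045×0.72×0.75 + 0.550195×0.72×0.25 + 0.61991×0.28×0.75 + 0.820978×0.28×0.25 = 0.310984
Posterior = 0.156503 / 0.310984 ≈ 0.5033

With the extra evidence:
By total probability over both values of poor earnings report:
  P(price drop | sector-wide selloff) = 0.61991*0.75 + 0.820978*0.25
        = 0.464932 + 0.205244 = 0.670176
Keeping only the poor earnings report-present terms gives 0.205244, so
  P(poor earnings report | price drop, sector-wide selloff) = 0.205244 / 0.670176 ≈ 0.3063
Conditioning on sector-wide selloff lowers the posterior on poor earnings report: the classic explaining-away effect in a common-effect structure.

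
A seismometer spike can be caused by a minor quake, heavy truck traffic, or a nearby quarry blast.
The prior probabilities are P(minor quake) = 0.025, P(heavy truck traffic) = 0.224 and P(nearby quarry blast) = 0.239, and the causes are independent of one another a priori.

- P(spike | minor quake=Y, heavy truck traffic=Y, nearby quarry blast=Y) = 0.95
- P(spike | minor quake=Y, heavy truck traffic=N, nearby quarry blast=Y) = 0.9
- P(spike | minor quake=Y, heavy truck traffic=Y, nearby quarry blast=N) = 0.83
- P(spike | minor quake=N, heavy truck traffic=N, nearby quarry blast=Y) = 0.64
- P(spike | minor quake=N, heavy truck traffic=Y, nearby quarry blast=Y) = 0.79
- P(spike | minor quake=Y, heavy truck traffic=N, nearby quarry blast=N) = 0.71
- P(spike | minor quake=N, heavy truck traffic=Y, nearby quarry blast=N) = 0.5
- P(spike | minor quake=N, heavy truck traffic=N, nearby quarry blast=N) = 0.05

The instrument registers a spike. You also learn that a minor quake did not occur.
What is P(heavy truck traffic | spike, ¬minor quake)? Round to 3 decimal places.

P(spike | ¬minor quake) = 0.05·0.776·0.761 + 0.64·0.776·0.239 + 0.5·0.224·0.761 + 0.79·0.224·0.239 = 0.029527 + 0.118697 + 0.085232 + 0.042293 = 0.275749
Restricting to configurations with heavy truck traffic present: 0.085232 + 0.042293 = 0.127525.
So P(heavy truck traffic | spike, ¬minor quake) = 0.127525/0.275749 ≈ 0.462.

P(heavy truck traffic | spike, ¬minor quake) ≈ 0.462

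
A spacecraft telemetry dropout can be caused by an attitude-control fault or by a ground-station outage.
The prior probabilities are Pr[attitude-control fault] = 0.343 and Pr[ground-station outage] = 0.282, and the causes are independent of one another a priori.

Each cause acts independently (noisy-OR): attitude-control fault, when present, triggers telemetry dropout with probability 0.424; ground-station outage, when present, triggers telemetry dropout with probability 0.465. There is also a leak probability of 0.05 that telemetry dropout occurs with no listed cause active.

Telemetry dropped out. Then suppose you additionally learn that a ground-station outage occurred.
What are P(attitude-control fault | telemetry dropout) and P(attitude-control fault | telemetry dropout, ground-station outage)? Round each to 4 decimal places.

Under noisy-OR, P(telemetry dropout | causes) = 1 − (1−0.05)·∏(1−qᵢ) over the active causes.
By total probability over the 4 (attitude-control fault, ground-station outage) configurations:
  P(telemetry dropout) = 0.05*0.657*0.718 + 0.49175*0.657*0.282 + 0.4528*0.343*0.718 + 0.707248*0.343*0.282
        = 0.023586 + 0.091108 + 0.111513 + 0.068409 = 0.294616
Configurations with attitude-control fault contribute 0.179922, so
  P(attitude-control fault | telemetry dropout) = 0.179922 / 0.294616 ≈ 0.6107

Now also conditioning on ground-station outage=true:
P(telemetry dropout | ground-station outage) = 0.49175·0.657 + 0.707248·0.343 = 0.323080 + 0.242586 = 0.565666
Restricting to configurations with attitude-control fault present: 0.707248·0.343 = 0.242586.
So P(attitude-control fault | telemetry dropout, ground-station outage) = 0.242586/0.565666 ≈ 0.4289.

P(attitude-control fault | telemetry dropout) ≈ 0.6107; P(attitude-control fault | telemetry dropout, ground-station outage) ≈ 0.4289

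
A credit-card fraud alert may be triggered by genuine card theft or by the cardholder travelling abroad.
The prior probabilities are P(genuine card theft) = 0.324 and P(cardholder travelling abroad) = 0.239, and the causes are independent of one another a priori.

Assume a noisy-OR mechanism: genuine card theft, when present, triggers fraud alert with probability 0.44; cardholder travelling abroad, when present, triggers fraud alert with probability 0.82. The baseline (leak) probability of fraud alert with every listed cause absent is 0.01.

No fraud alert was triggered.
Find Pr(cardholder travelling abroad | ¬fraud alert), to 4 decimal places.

Under noisy-OR, P(fraud alert | causes) = 1 − (1−0.01)·∏(1−qᵢ) over the active causes.
P(¬fraud alert) = 0.99×0.676×0.761 + 0.1782×0.676×0.239 + 0.5544×0.324×0.761 + 0.099792×0.324×0.239 = 0.509292 + 0.028791 + 0.136695 + 0.007727 = 0.682505
Of this, 0.036518 comes from 0.028791 + 0.007727 (the cardholder travelling abroad=true cases).
Hence the posterior is 0.036518/0.682505 ≈ 0.0535.

Pr(cardholder travelling abroad | ¬fraud alert) ≈ 0.0535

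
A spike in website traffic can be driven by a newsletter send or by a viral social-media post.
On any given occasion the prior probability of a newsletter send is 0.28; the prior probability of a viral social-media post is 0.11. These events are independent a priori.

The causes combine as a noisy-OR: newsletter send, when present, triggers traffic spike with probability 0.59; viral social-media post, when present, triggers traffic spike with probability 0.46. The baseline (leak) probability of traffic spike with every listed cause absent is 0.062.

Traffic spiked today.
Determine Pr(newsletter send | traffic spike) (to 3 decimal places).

Under noisy-OR, P(traffic spike | causes) = 1 − (1−0.062)·∏(1−qᵢ) over the active causes.
Numerator (weight on configurations with newsletter send): 0.153363 + 0.024404 = 0.177767
Denominator P(traffic spike): 0.062·0.72·0.89 + 0.49348·0.72·0.11 + 0.61542·0.28·0.89 + 0.792327·0.28·0.11 = 0.256581
Posterior = 0.177767 / 0.256581 ≈ 0.693

Pr(newsletter send | traffic spike) ≈ 0.693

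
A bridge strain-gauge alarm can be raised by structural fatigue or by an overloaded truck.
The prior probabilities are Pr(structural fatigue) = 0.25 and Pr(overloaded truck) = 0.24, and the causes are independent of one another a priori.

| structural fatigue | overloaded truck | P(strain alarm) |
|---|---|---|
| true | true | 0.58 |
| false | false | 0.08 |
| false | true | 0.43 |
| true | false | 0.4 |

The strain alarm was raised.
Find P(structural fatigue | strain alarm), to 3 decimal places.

P(strain alarm) = 0.08·0.75·0.76 + 0.43·0.75·0.24 + 0.4·0.25·0.76 + 0.58·0.25·0.24 = 0.045600 + 0.077400 + 0.076000 + 0.034800 = 0.233800
Restricting to configurations with structural fatigue present: 0.076000 + 0.034800 = 0.110800.
Hence the posterior is 0.110800/0.233800 ≈ 0.474.

P(structural fatigue | strain alarm) ≈ 0.474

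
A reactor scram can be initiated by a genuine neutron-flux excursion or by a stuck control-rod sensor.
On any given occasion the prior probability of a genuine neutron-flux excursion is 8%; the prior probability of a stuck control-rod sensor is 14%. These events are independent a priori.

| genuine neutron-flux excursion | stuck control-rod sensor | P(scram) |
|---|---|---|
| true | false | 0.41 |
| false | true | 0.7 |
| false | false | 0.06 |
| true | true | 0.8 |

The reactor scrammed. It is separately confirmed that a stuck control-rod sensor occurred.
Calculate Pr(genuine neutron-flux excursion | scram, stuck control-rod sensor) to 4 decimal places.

P(scram | stuck control-rod sensor) = 0.7·0.92 + 0.8·0.08 = 0.644000 + 0.064000 = 0.708000
Of this, 0.064000 comes from 0.8·0.08 (the genuine neutron-flux excursion=true cases).
So P(genuine neutron-flux excursion | scram, stuck control-rod sensor) = 0.064000/0.708000 ≈ 0.0904.

Pr(genuine neutron-flux excursion | scram, stuck control-rod sensor) ≈ 0.0904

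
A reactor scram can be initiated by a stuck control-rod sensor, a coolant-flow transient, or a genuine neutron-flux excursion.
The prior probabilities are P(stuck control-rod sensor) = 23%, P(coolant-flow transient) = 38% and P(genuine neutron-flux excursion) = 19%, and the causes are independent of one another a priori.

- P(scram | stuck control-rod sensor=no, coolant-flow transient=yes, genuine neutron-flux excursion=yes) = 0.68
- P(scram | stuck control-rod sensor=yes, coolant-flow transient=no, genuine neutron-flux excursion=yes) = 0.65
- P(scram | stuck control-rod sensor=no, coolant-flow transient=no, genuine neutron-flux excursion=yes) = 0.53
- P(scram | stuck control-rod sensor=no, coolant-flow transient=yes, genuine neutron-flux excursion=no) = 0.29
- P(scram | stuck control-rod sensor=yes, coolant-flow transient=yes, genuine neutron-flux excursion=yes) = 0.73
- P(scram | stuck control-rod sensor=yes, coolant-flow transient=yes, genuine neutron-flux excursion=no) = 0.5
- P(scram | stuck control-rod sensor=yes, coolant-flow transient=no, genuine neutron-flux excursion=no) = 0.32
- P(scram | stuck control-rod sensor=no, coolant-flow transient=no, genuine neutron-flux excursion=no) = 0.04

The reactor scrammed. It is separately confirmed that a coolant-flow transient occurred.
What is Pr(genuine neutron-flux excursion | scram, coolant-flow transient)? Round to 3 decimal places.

Pr(genuine neutron-flux excursion | scram, coolant-flow transient) ≈ 0.324

Numerator (weight on configurations with genuine neutron-flux excursion): 0.099484 + 0.031901 = 0.131385
Normalizer over all consistent configurations: 0.29*0.77*0.81 + 0.68*0.77*0.19 + 0.5*0.23*0.81 + 0.73*0.23*0.19 = 0.405408
Posterior = 0.131385 / 0.405408 ≈ 0.324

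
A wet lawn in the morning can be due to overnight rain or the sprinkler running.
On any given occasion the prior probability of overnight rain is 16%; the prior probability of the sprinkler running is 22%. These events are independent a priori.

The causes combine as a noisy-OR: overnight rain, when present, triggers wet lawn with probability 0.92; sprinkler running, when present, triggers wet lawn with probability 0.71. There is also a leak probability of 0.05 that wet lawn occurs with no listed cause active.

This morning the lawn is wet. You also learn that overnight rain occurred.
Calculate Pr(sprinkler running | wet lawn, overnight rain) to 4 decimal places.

Pr(sprinkler running | wet lawn, overnight rain) ≈ 0.2299

Under noisy-OR, P(wet lawn | causes) = 1 − (1−0.05)·∏(1−qᵢ) over the active causes.
Enumerate both values of sprinkler running and weight by the priors:
  P(wet lawn | overnight rain) = 0.924×0.78 + 0.97796×0.22
        = 0.720720 + 0.215151 = 0.935871
Keeping only the sprinkler running-present terms gives 0.215151, so
  P(sprinkler running | wet lawn, overnight rain) = 0.215151 / 0.935871 ≈ 0.2299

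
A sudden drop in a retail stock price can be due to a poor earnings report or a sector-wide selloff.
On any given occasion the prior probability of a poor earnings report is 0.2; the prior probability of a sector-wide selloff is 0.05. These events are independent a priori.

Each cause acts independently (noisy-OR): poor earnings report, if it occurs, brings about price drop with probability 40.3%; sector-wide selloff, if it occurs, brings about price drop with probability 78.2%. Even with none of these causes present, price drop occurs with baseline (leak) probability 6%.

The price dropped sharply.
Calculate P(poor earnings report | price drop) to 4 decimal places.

P(poor earnings report | price drop) ≈ 0.5435

Under noisy-OR, P(price drop | causes) = 1 − (1−0.06)·∏(1−qᵢ) over the active causes.
P(price drop) = 0.06×0.8×0.95 + 0.79508×0.8×0.05 + 0.43882×0.2×0.95 + 0.877663×0.2×0.05 = 0.045600 + 0.031803 + 0.083376 + 0.008777 = 0.169556
Restricting to configurations with poor earnings report present: 0.083376 + 0.008777 = 0.092153.
Hence the posterior is 0.092153/0.169556 ≈ 0.5435.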